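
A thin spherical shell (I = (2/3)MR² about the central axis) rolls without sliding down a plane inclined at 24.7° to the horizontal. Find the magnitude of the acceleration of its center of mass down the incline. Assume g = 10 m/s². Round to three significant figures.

The moment of inertia is (2/3)MR², giving k ≡ I/(MR²) = 2/3.
Translational: Mg sinθ − f = Ma. Rotational about the CM: fR = Iα = kMRa, so f = kMa.
Eliminating f: Mg sinθ = (1+k)Ma, so a = g sinθ/(1+k) = 10 × sin24.7° / 1.667 ≈ 2.51 m/s².

a ≈ 2.51 m/s²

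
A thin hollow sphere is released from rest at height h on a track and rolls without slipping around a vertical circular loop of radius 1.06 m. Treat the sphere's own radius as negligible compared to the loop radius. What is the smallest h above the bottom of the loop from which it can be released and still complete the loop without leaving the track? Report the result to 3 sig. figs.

Here I = (2/3)MR², so the shape factor k = I/(MR²) = 2/3.
At the top of the loop, the minimum-contact condition is Mg = Mv_top²/r, so v_top² = gr.
With ω = v/R, the kinetic energy at speed v is ½(1+k)Mv² = (5/6)Mv².
Energy conservation from release (height h) to the top (height 2r): Mgh = Mg(2r) + (5/6)M·gr.
Thus h_min = 2r + (1+k)r/2 = r(2 + 1.667/2) = 1.06 × 2.833 ≈ 3.00 m.

h_min ≈ 3.00 m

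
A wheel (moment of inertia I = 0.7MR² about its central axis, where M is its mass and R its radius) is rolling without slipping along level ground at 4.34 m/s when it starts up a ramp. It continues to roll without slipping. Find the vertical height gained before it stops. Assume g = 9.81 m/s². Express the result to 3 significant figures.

The moment of inertia is 0.7MR², giving k ≡ I/(MR²) = 0.7.
Since it rolls without slipping, ω = v/R and KE = ½Mv² + ½Iω² = ½(1+k)Mv² = (17/20)Mv².
At the top the kinetic energy is zero, so (17/20)Mv₀² = Mgh.
Thus h = (1+k)v₀²/(2g) = 1.7 × 4.34² / (2 × 9.81) ≈ 1.63 m.

h ≈ 1.63 m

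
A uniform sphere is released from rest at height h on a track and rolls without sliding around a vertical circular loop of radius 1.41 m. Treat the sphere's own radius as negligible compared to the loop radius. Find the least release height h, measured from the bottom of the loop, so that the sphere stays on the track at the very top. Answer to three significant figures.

For this body I = (2/5)MR², i.e. k = I/(MR²) = 0.4.
At the top of the loop, the minimum-contact condition is Mg = Mv_top²/r, so v_top² = gr.
With ω = v/R, the kinetic energy at speed v is ½(1+k)Mv² = (7/10)Mv².
Energy conservation from release (height h) to the top (height 2r): Mgh = Mg(2r) + (7/10)M·gr.
Thus h_min = 2r + (1+k)r/2 = r(2 + 1.4/2) = 1.41 × 2.7 ≈ 3.81 m.

h_min ≈ 3.81 m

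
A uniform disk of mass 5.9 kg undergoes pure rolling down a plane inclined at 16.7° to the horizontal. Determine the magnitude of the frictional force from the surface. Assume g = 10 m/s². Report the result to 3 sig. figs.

For this body I = (1/2)MR², i.e. k = I/(MR²) = 0.5.
Along the incline Mg sinθ − f = Ma, and torque about the center fR = Iα = kMR²(a/R) gives f = kMa.
Combining, a = g sinθ/(1+k) and f = kMa = kMg sinθ/(1+k).
f = 0.5 × 5.9 × 10 × sin16.7° / 1.5 ≈ 5.65 N.

f ≈ 5.65 N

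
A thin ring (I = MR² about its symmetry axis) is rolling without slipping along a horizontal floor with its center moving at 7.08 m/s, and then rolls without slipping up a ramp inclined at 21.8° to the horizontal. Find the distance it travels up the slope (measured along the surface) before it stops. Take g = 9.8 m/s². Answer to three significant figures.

d ≈ 13.8 m

For this body I = MR², i.e. k = I/(MR²) = 1.
The rolling condition ω = v/R makes the rotational term ½I(v/R)² = ½kMv², so KE_total = ½(1+k)Mv² = Mv².
Setting this equal to Mgh gives the vertical rise h = (1+k)v₀²/(2g) = 2×7.08²/(2×9.8) = 5.115 m.
The distance along the slope is d = h/sinθ = 5.115/sin21.8° ≈ 13.8 m.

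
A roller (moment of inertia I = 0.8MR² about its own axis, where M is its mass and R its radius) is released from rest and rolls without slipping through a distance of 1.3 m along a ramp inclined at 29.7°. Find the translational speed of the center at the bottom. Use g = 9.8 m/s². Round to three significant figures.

v ≈ 2.65 m/s

Here I = 0.8MR², so the shape factor k = I/(MR²) = 0.8.
Rolling without slipping gives ω = v/R, so the total kinetic energy is ½Mv² + ½Iω² = ½(1+k)Mv² = (9/10)Mv².
The vertical drop is h = L sinθ = 1.3 × sin29.7° = 0.6441 m.
Setting Mgh = (9/10)Mv² gives v = √(2gh/(1+k)) = √(2·9.8·0.6441/1.8) ≈ 2.65 m/s.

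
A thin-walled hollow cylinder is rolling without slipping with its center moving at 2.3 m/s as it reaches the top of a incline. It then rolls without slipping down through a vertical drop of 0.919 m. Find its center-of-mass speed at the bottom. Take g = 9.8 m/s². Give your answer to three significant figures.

With I = MR², the ratio k = I/(MR²) is 1.
Since it rolls without slipping, ω = v/R and KE = ½Mv² + ½Iω² = ½(1+k)Mv² = Mv².
Energy conservation: Mv₀² + Mgh = Mv², so v² = v₀² + 2gh/(1+k).
v = √(2.3² + 2×9.8×0.919/2) = √14.3 ≈ 3.78 m/s.

v ≈ 3.78 m/s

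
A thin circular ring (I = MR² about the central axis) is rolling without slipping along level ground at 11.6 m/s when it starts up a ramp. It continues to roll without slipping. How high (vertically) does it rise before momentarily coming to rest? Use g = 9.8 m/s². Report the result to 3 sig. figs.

h ≈ 13.7 m

For this body I = MR², i.e. k = I/(MR²) = 1.
Rolling without slipping gives ω = v/R, so the total kinetic energy is ½Mv² + ½Iω² = ½(1+k)Mv² = Mv².
All of this converts to potential energy at the highest point: Mv₀² = Mgh.
Thus h = (1+k)v₀²/(2g) = 2 × 11.6² / (2 × 9.8) ≈ 13.7 m.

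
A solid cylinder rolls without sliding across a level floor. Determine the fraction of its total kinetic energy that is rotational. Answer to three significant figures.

fraction ≈ 0.333

The moment of inertia is (1/2)MR², giving k ≡ I/(MR²) = 0.5.
With ω = v/R, KE_trans = ½Mv² and KE_rot = ½Iω² = ½kMv², so KE_total = ½(1+k)Mv².
The rotational fraction is therefore k/(1+k) = 0.5/1.5 ≈ 0.333.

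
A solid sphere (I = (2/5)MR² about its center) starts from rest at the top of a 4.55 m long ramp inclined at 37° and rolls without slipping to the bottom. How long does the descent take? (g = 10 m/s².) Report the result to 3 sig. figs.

With I = (2/5)MR², the ratio k = I/(MR²) is 0.4.
Newton's second law down the slope: Mg sinθ − f = Ma. The torque equation fR = Iα (with α = a/R) gives f = kMa.
Hence a = g sinθ/(1+k) = 10×sin37°/1.4 = 4.299 m/s².
With constant a from rest, t = √(2L/a) = √(2·4.55/4.299) ≈ 1.45 s.

t ≈ 1.45 s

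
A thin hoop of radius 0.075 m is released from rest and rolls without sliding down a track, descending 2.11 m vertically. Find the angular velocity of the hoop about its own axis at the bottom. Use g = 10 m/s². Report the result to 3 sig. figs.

ω ≈ 61.2 rad/s

For this body I = MR², i.e. k = I/(MR²) = 1.
Since it rolls without slipping, ω = v/R and KE = ½Mv² + ½Iω² = ½(1+k)Mv² = Mv².
Energy conservation Mgh = ½(1+k)Mv² gives v = √(2gh/(1+k)) = √(2 × 10 × 2.11 / 2) = 4.593 m/s.
Then ω = v/R = 4.593 / 0.075 ≈ 61.2 rad/s.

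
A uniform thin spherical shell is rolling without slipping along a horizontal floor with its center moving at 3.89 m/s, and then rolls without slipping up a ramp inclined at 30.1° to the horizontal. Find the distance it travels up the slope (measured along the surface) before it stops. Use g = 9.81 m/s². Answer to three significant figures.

The moment of inertia is (2/3)MR², giving k ≡ I/(MR²) = 2/3.
Pure rolling means v = ωR; then KE = ½Mv² + ½I(v/R)² = ½(1+k)Mv² = (5/6)Mv².
Setting this equal to Mgh gives the vertical rise h = (1+k)v₀²/(2g) = 1.667×3.89²/(2×9.81) = 1.285 m.
The distance along the slope is d = h/sinθ = 1.285/sin30.1° ≈ 2.56 m.

d ≈ 2.56 m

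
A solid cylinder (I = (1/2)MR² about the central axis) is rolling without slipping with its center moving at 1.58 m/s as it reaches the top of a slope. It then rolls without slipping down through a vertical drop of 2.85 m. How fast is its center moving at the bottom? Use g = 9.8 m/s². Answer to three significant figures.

For this body I = (1/2)MR², i.e. k = I/(MR²) = 0.5.
Rolling without slipping gives ω = v/R, so the total kinetic energy is ½Mv² + ½Iω² = ½(1+k)Mv² = (3/4)Mv².
Energy conservation: (3/4)Mv₀² + Mgh = (3/4)Mv², so v² = v₀² + 2gh/(1+k).
v = √(1.58² + 2×9.8×2.85/1.5) = √39.74 ≈ 6.30 m/s.

v ≈ 6.30 m/s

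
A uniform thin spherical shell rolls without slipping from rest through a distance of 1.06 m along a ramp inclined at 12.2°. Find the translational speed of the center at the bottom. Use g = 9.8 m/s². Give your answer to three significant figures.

For this body I = (2/3)MR², i.e. k = I/(MR²) = 2/3.
Pure rolling means v = ωR; then KE = ½Mv² + ½I(v/R)² = ½(1+k)Mv² = (5/6)Mv².
The vertical drop is h = L sinθ = 1.06 × sin12.2° = 0.224 m.
Setting Mgh = (5/6)Mv² gives v = √(2gh/(1+k)) = √(2·9.8·0.224/1.667) ≈ 1.62 m/s.

v ≈ 1.62 m/s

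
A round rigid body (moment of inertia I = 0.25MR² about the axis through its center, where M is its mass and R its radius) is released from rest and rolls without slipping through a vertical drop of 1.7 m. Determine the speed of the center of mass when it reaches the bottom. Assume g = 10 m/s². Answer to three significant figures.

v ≈ 5.22 m/s

With I = 0.25MR², the ratio k = I/(MR²) is 0.25.
Pure rolling means v = ωR; then KE = ½Mv² + ½I(v/R)² = ½(1+k)Mv² = (5/8)Mv².
Setting Mgh = (5/8)Mv² gives v = √(2gh/(1+k)) = √(2·10·1.7/1.25) ≈ 5.22 m/s.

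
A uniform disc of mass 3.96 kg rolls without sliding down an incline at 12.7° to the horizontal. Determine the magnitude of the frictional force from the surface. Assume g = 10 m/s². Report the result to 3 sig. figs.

f ≈ 2.90 N

The moment of inertia is (1/2)MR², giving k ≡ I/(MR²) = 0.5.
Along the incline Mg sinθ − f = Ma, and torque about the center fR = Iα = kMR²(a/R) gives f = kMa.
Combining, a = g sinθ/(1+k) and f = kMa = kMg sinθ/(1+k).
f = 0.5 × 3.96 × 10 × sin12.7° / 1.5 ≈ 2.90 N.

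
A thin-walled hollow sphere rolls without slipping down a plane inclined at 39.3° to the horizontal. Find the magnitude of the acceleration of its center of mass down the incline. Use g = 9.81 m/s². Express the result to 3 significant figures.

With I = (2/3)MR², the ratio k = I/(MR²) is 2/3.
Along the incline Mg sinθ − f = Ma, and torque about the center fR = Iα = kMR²(a/R) gives f = kMa.
Eliminating f: Mg sinθ = (1+k)Ma, so a = g sinθ/(1+k) = 9.81 × sin39.3° / 1.667 ≈ 3.73 m/s².

a ≈ 3.73 m/s²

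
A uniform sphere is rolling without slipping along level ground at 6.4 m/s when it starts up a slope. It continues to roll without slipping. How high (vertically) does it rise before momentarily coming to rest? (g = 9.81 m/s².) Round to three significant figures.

For this body I = (2/5)MR², i.e. k = I/(MR²) = 0.4.
Since it rolls without slipping, ω = v/R and KE = ½Mv² + ½Iω² = ½(1+k)Mv² = (7/10)Mv².
All of this converts to potential energy at the highest point: (7/10)Mv₀² = Mgh.
Thus h = (1+k)v₀²/(2g) = 1.4 × 6.4² / (2 × 9.81) ≈ 2.92 m.

h ≈ 2.92 m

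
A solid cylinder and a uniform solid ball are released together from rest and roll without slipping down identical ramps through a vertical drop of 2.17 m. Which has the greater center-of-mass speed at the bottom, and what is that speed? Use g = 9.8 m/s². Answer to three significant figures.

the uniform solid ball, at v ≈ 5.51 m/s

For rolling without slipping, Mgh = ½(1+k)Mv² where k = I/(MR²), so v = √(2gh/(1+k)).
Solid cylinder: k = 0.5, giving v = √(2×9.8×2.17/1.5) = 5.325 m/s.
Uniform solid ball: k = 0.4, giving v = √(2×9.8×2.17/1.4) = 5.512 m/s.
The smaller k wins: the uniform solid ball, at ≈ 5.51 m/s.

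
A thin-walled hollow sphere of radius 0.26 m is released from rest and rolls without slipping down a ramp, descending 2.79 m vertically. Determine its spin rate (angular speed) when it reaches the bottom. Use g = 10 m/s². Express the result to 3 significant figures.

For this body I = (2/3)MR², i.e. k = I/(MR²) = 2/3.
Pure rolling means v = ωR; then KE = ½Mv² + ½I(v/R)² = ½(1+k)Mv² = (5/6)Mv².
Energy conservation Mgh = ½(1+k)Mv² gives v = √(2gh/(1+k)) = √(2 × 10 × 2.79 / 1.667) = 5.786 m/s.
Then ω = v/R = 5.786 / 0.26 ≈ 22.3 rad/s.

ω ≈ 22.3 rad/s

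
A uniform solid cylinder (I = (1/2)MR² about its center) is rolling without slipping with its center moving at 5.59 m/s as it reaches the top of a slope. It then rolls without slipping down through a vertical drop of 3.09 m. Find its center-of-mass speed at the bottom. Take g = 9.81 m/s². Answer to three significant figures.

The moment of inertia is (1/2)MR², giving k ≡ I/(MR²) = 0.5.
Pure rolling means v = ωR; then KE = ½Mv² + ½I(v/R)² = ½(1+k)Mv² = (3/4)Mv².
Energy conservation: (3/4)Mv₀² + Mgh = (3/4)Mv², so v² = v₀² + 2gh/(1+k).
v = √(5.59² + 2×9.81×3.09/1.5) = √71.67 ≈ 8.47 m/s.

v ≈ 8.47 m/s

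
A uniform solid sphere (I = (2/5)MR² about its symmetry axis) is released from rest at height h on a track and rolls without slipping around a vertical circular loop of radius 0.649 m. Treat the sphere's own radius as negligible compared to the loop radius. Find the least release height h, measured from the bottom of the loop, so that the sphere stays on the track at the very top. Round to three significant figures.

The moment of inertia is (2/5)MR², giving k ≡ I/(MR²) = 0.4.
At the top of the loop, the minimum-contact condition is Mg = Mv_top²/r, so v_top² = gr.
With ω = v/R, the kinetic energy at speed v is ½(1+k)Mv² = (7/10)Mv².
Energy conservation from release (height h) to the top (height 2r): Mgh = Mg(2r) + (7/10)M·gr.
Thus h_min = 2r + (1+k)r/2 = r(2 + 1.4/2) = 0.649 × 2.7 ≈ 1.75 m.

h_min ≈ 1.75 m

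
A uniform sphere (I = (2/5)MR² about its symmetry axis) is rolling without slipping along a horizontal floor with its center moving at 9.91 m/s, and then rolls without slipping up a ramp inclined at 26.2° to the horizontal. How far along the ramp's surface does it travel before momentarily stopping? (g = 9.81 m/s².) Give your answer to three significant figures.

Here I = (2/5)MR², so the shape factor k = I/(MR²) = 0.4.
Pure rolling means v = ωR; then KE = ½Mv² + ½I(v/R)² = ½(1+k)Mv² = (7/10)Mv².
Setting this equal to Mgh gives the vertical rise h = (1+k)v₀²/(2g) = 1.4×9.91²/(2×9.81) = 7.008 m.
Along the incline, d = h/sinθ = 7.008/sin26.2° ≈ 15.9 m.

d ≈ 15.9 m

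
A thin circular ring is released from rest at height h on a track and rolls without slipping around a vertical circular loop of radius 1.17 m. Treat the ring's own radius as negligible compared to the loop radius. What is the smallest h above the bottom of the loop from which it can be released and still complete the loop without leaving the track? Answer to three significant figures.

With I = MR², the ratio k = I/(MR²) is 1.
At the top of the loop, the minimum-contact condition is Mg = Mv_top²/r, so v_top² = gr.
With ω = v/R, the kinetic energy at speed v is ½(1+k)Mv² = Mv².
Energy conservation from release (height h) to the top (height 2r): Mgh = Mg(2r) + M·gr.
Thus h_min = 2r + (1+k)r/2 = r(2 + 2/2) = 1.17 × 3 ≈ 3.51 m.

h_min ≈ 3.51 m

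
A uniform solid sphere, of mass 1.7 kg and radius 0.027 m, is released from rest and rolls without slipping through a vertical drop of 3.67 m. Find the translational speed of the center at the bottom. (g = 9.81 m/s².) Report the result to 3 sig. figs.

For this body I = (2/5)MR², i.e. k = I/(MR²) = 0.4.
Rolling without slipping gives ω = v/R, so the total kinetic energy is ½Mv² + ½Iω² = ½(1+k)Mv² = (7/10)Mv².
Setting Mgh = (7/10)Mv² gives v = √(2gh/(1+k)) = √(2·9.81·3.67/1.4) ≈ 7.17 m/s.

v ≈ 7.17 m/s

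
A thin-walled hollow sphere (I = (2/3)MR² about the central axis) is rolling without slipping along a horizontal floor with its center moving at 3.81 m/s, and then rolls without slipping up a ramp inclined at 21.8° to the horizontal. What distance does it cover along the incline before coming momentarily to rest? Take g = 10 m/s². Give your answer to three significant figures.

The moment of inertia is (2/3)MR², giving k ≡ I/(MR²) = 2/3.
Pure rolling means v = ωR; then KE = ½Mv² + ½I(v/R)² = ½(1+k)Mv² = (5/6)Mv².
Setting this equal to Mgh gives the vertical rise h = (1+k)v₀²/(2g) = 1.667×3.81²/(2×10) = 1.21 m.
Along the incline, d = h/sinθ = 1.21/sin21.8° ≈ 3.26 m.

d ≈ 3.26 m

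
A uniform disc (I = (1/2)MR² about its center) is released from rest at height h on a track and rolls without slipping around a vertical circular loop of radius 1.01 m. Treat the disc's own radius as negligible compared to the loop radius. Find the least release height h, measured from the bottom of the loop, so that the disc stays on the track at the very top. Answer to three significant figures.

h_min ≈ 2.78 m

Here I = (1/2)MR², so the shape factor k = I/(MR²) = 0.5.
At the top, contact is just lost when gravity alone supplies the centripetal force: Mg = Mv_top²/r, i.e. v_top² = gr.
With ω = v/R, the kinetic energy at speed v is ½(1+k)Mv² = (3/4)Mv².
Energy conservation from release (height h) to the top (height 2r): Mgh = Mg(2r) + (3/4)M·gr.
Thus h_min = 2r + (1+k)r/2 = r(2 + 1.5/2) = 1.01 × 2.75 ≈ 2.78 m.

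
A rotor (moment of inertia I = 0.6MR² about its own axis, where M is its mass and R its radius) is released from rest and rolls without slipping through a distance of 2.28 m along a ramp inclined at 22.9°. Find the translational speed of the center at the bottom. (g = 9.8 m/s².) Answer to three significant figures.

v ≈ 3.30 m/s

With I = 0.6MR², the ratio k = I/(MR²) is 0.6.
The rolling condition ω = v/R makes the rotational term ½I(v/R)² = ½kMv², so KE_total = ½(1+k)Mv² = (4/5)Mv².
The vertical drop is h = L sinθ = 2.28 × sin22.9° = 0.8872 m.
Setting Mgh = (4/5)Mv² gives v = √(2gh/(1+k)) = √(2·9.8·0.8872/1.6) ≈ 3.30 m/s.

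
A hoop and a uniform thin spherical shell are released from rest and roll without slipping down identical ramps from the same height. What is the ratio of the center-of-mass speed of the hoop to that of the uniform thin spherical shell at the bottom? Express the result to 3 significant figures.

Each satisfies Mgh = ½(1+k)Mv² with k = I/(MR²), so v ∝ 1/√(1+k).
For the hoop k = 1; for the uniform thin spherical shell k = 2/3.
v₁/v₂ = √((1+k₂)/(1+k₁)) = √(1.667/2) ≈ 0.913.

v_ratio ≈ 0.913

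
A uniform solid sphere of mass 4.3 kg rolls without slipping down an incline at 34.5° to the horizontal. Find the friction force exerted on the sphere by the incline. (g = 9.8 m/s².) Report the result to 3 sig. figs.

With I = (2/5)MR², the ratio k = I/(MR²) is 0.4.
Translational: Mg sinθ − f = Ma. Rotational about the CM: fR = Iα = kMRa, so f = kMa.
Combining, a = g sinθ/(1+k) and f = kMa = kMg sinθ/(1+k).
f = 0.4 × 4.3 × 9.8 × sin34.5° / 1.4 ≈ 6.82 N.

f ≈ 6.82 N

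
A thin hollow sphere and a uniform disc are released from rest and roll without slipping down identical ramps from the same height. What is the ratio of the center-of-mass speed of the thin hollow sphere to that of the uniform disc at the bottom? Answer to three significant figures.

Each satisfies Mgh = ½(1+k)Mv² with k = I/(MR²), so v ∝ 1/√(1+k).
For the thin hollow sphere k = 2/3; for the uniform disc k = 0.5.
v₁/v₂ = √((1+k₂)/(1+k₁)) = √(1.5/1.667) ≈ 0.949.

v_ratio ≈ 0.949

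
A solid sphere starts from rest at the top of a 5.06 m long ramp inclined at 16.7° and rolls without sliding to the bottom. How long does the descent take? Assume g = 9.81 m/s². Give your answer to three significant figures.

For this body I = (2/5)MR², i.e. k = I/(MR²) = 0.4.
Newton's second law down the slope: Mg sinθ − f = Ma. The torque equation fR = Iα (with α = a/R) gives f = kMa.
Hence a = g sinθ/(1+k) = 9.81×sin16.7°/1.4 = 2.014 m/s².
With constant a from rest, t = √(2L/a) = √(2·5.06/2.014) ≈ 2.24 s.

t ≈ 2.24 s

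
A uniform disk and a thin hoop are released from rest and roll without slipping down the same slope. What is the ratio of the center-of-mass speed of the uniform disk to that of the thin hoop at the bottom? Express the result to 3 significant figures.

Each satisfies Mgh = ½(1+k)Mv² with k = I/(MR²), so v ∝ 1/√(1+k).
For the uniform disk k = 0.5; for the thin hoop k = 1.
v₁/v₂ = √((1+k₂)/(1+k₁)) = √(2/1.5) ≈ 1.15.

v_ratio ≈ 1.15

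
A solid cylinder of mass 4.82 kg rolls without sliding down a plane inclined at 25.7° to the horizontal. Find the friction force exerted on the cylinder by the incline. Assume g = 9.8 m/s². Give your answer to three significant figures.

Here I = (1/2)MR², so the shape factor k = I/(MR²) = 0.5.
Translational: Mg sinθ − f = Ma. Rotational about the CM: fR = Iα = kMRa, so f = kMa.
Combining, a = g sinθ/(1+k) and f = kMa = kMg sinθ/(1+k).
f = 0.5 × 4.82 × 9.8 × sin25.7° / 1.5 ≈ 6.83 N.

f ≈ 6.83 N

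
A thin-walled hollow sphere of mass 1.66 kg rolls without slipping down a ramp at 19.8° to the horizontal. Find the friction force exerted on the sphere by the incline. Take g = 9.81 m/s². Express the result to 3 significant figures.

f ≈ 2.21 N

With I = (2/3)MR², the ratio k = I/(MR²) is 2/3.
Newton's second law down the slope: Mg sinθ − f = Ma. The torque equation fR = Iα (with α = a/R) gives f = kMa.
Combining, a = g sinθ/(1+k) and f = kMa = kMg sinθ/(1+k).
f = (2/3) × 1.66 × 9.81 × sin19.8° / 1.667 ≈ 2.21 N.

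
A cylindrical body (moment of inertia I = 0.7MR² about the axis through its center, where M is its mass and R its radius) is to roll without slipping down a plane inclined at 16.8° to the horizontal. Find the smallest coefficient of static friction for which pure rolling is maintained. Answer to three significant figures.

μ_min ≈ 0.124

For this body I = 0.7MR², i.e. k = I/(MR²) = 0.7.
Along the incline Mg sinθ − f = Ma, and torque about the center fR = Iα = kMR²(a/R) gives f = kMa.
These give a = g sinθ/(1+k) and the required friction f = kMg sinθ/(1+k).
With N = Mg cosθ, the no-slip condition f ≤ μN gives μ_min = f/N = k tanθ/(1+k).
μ_min = 0.7 × tan16.8° / 1.7 ≈ 0.124.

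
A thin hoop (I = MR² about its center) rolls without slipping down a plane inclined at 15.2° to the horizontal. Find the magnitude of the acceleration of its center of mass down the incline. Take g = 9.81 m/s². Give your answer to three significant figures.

a ≈ 1.29 m/s²

With I = MR², the ratio k = I/(MR²) is 1.
Along the incline Mg sinθ − f = Ma, and torque about the center fR = Iα = kMR²(a/R) gives f = kMa.
Eliminating f: Mg sinθ = (1+k)Ma, so a = g sinθ/(1+k) = 9.81 × sin15.2° / 2 ≈ 1.29 m/s².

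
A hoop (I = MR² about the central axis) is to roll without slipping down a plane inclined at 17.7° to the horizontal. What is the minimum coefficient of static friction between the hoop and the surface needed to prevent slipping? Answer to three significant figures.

With I = MR², the ratio k = I/(MR²) is 1.
Newton's second law down the slope: Mg sinθ − f = Ma. The torque equation fR = Iα (with α = a/R) gives f = kMa.
These give a = g sinθ/(1+k) and the required friction f = kMg sinθ/(1+k).
The normal force is N = Mg cosθ, so μ_min = f/N = k tanθ/(1+k).
μ_min = 1 × tan17.7° / 2 ≈ 0.160.

μ_min ≈ 0.160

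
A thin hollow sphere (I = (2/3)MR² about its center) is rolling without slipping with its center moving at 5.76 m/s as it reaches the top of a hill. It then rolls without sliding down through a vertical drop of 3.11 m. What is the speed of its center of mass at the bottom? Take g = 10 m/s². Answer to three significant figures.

The moment of inertia is (2/3)MR², giving k ≡ I/(MR²) = 2/3.
Rolling without slipping gives ω = v/R, so the total kinetic energy is ½Mv² + ½Iω² = ½(1+k)Mv² = (5/6)Mv².
Energy conservation: (5/6)Mv₀² + Mgh = (5/6)Mv², so v² = v₀² + 2gh/(1+k).
v = √(5.76² + 2×10×3.11/1.667) = √70.5 ≈ 8.40 m/s.

v ≈ 8.40 m/s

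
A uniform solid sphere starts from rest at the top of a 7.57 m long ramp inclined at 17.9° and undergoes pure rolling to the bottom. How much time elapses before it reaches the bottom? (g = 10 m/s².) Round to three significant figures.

Here I = (2/5)MR², so the shape factor k = I/(MR²) = 0.4.
Along the incline Mg sinθ − f = Ma, and torque about the center fR = Iα = kMR²(a/R) gives f = kMa.
Hence a = g sinθ/(1+k) = 10×sin17.9°/1.4 = 2.195 m/s².
Starting from rest, L = ½at², so t = √(2L/a) = √(2×7.57/2.195) ≈ 2.63 s.

t ≈ 2.63 s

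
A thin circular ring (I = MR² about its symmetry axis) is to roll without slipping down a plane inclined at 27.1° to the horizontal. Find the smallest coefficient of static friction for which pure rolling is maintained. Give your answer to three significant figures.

μ_min ≈ 0.256

With I = MR², the ratio k = I/(MR²) is 1.
Translational: Mg sinθ − f = Ma. Rotational about the CM: fR = Iα = kMRa, so f = kMa.
These give a = g sinθ/(1+k) and the required friction f = kMg sinθ/(1+k).
With N = Mg cosθ, the no-slip condition f ≤ μN gives μ_min = f/N = k tanθ/(1+k).
μ_min = 1 × tan27.1° / 2 ≈ 0.256.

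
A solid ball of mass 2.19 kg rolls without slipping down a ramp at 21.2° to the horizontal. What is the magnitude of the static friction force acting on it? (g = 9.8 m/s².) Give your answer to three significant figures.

Here I = (2/5)MR², so the shape factor k = I/(MR²) = 0.4.
Translational: Mg sinθ − f = Ma. Rotational about the CM: fR = Iα = kMRa, so f = kMa.
Combining, a = g sinθ/(1+k) and f = kMa = kMg sinθ/(1+k).
f = 0.4 × 2.19 × 9.8 × sin21.2° / 1.4 ≈ 2.22 N.

f ≈ 2.22 N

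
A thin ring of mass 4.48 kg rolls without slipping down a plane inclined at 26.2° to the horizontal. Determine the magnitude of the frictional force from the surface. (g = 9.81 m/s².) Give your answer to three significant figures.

Here I = MR², so the shape factor k = I/(MR²) = 1.
Newton's second law down the slope: Mg sinθ − f = Ma. The torque equation fR = Iα (with α = a/R) gives f = kMa.
Combining, a = g sinθ/(1+k) and f = kMa = kMg sinθ/(1+k).
f = 1 × 4.48 × 9.81 × sin26.2° / 2 ≈ 9.70 N.

f ≈ 9.70 N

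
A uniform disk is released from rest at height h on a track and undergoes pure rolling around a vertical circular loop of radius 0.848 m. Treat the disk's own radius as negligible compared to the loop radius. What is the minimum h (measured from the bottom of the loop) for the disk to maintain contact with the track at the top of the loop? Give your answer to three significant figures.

The moment of inertia is (1/2)MR², giving k ≡ I/(MR²) = 0.5.
At the top of the loop, the minimum-contact condition is Mg = Mv_top²/r, so v_top² = gr.
With ω = v/R, the kinetic energy at speed v is ½(1+k)Mv² = (3/4)Mv².
Energy conservation from release (height h) to the top (height 2r): Mgh = Mg(2r) + (3/4)M·gr.
Thus h_min = 2r + (1+k)r/2 = r(2 + 1.5/2) = 0.848 × 2.75 ≈ 2.33 m.

h_min ≈ 2.33 m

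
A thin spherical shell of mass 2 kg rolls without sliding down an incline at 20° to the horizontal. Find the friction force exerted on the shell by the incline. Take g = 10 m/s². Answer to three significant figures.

The moment of inertia is (2/3)MR², giving k ≡ I/(MR²) = 2/3.
Translational: Mg sinθ − f = Ma. Rotational about the CM: fR = Iα = kMRa, so f = kMa.
Combining, a = g sinθ/(1+k) and f = kMa = kMg sinθ/(1+k).
f = (2/3) × 2 × 10 × sin20° / 1.667 ≈ 2.74 N.

f ≈ 2.74 N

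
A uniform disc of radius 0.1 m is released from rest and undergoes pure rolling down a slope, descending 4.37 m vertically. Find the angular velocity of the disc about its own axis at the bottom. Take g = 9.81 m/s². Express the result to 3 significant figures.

With I = (1/2)MR², the ratio k = I/(MR²) is 0.5.
Pure rolling means v = ωR; then KE = ½Mv² + ½I(v/R)² = ½(1+k)Mv² = (3/4)Mv².
Energy conservation Mgh = ½(1+k)Mv² gives v = √(2gh/(1+k)) = √(2 × 9.81 × 4.37 / 1.5) = 7.56 m/s.
The angular speed follows from ω = v/R = 7.56/0.1 ≈ 75.6 rad/s.

ω ≈ 75.6 rad/s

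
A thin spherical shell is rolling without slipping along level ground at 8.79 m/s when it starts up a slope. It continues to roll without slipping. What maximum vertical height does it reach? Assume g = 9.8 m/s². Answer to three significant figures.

h ≈ 6.57 m

With I = (2/3)MR², the ratio k = I/(MR²) is 2/3.
Since it rolls without slipping, ω = v/R and KE = ½Mv² + ½Iω² = ½(1+k)Mv² = (5/6)Mv².
All of this converts to potential energy at the highest point: (5/6)Mv₀² = Mgh.
Thus h = (1+k)v₀²/(2g) = 1.667 × 8.79² / (2 × 9.8) ≈ 6.57 m.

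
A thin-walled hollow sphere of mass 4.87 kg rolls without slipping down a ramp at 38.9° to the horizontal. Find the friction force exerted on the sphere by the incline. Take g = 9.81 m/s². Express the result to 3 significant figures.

f ≈ 12.0 N

For this body I = (2/3)MR², i.e. k = I/(MR²) = 2/3.
Along the incline Mg sinθ − f = Ma, and torque about the center fR = Iα = kMR²(a/R) gives f = kMa.
Combining, a = g sinθ/(1+k) and f = kMa = kMg sinθ/(1+k).
f = (2/3) × 4.87 × 9.81 × sin38.9° / 1.667 ≈ 12.0 N.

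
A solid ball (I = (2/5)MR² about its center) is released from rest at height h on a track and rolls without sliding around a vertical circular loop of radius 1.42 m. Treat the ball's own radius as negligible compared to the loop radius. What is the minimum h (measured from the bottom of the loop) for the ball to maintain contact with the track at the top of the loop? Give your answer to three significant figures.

Here I = (2/5)MR², so the shape factor k = I/(MR²) = 0.4.
At the top of the loop, the minimum-contact condition is Mg = Mv_top²/r, so v_top² = gr.
With ω = v/R, the kinetic energy at speed v is ½(1+k)Mv² = (7/10)Mv².
Energy conservation from release (height h) to the top (height 2r): Mgh = Mg(2r) + (7/10)M·gr.
Thus h_min = 2r + (1+k)r/2 = r(2 + 1.4/2) = 1.42 × 2.7 ≈ 3.83 m.

h_min ≈ 3.83 m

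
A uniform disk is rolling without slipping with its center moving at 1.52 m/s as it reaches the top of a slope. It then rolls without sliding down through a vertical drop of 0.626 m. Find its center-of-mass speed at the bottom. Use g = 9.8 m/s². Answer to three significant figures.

v ≈ 3.24 m/s

Here I = (1/2)MR², so the shape factor k = I/(MR²) = 0.5.
Since it rolls without slipping, ω = v/R and KE = ½Mv² + ½Iω² = ½(1+k)Mv² = (3/4)Mv².
Energy conservation: (3/4)Mv₀² + Mgh = (3/4)Mv², so v² = v₀² + 2gh/(1+k).
v = √(1.52² + 2×9.8×0.626/1.5) = √10.49 ≈ 3.24 m/s.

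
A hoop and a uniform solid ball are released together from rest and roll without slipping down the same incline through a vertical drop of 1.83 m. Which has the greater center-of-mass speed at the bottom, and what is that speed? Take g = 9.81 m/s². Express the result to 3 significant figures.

For rolling without slipping, Mgh = ½(1+k)Mv² where k = I/(MR²), so v = √(2gh/(1+k)).
Hoop: k = 1, giving v = √(2×9.81×1.83/2) = 4.237 m/s.
Uniform solid ball: k = 0.4, giving v = √(2×9.81×1.83/1.4) = 5.064 m/s.
The smaller k wins: the uniform solid ball, at ≈ 5.06 m/s.

the uniform solid ball, at v ≈ 5.06 m/s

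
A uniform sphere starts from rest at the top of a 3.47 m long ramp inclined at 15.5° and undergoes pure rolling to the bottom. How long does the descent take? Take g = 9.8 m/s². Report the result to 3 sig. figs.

t ≈ 1.93 s

The moment of inertia is (2/5)MR², giving k ≡ I/(MR²) = 0.4.
Translational: Mg sinθ − f = Ma. Rotational about the CM: fR = Iα = kMRa, so f = kMa.
Hence a = g sinθ/(1+k) = 9.8×sin15.5°/1.4 = 1.871 m/s².
Starting from rest, L = ½at², so t = √(2L/a) = √(2×3.47/1.871) ≈ 1.93 s.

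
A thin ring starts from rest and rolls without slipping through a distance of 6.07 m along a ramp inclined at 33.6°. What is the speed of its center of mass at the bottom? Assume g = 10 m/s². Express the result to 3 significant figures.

v ≈ 5.80 m/s

The moment of inertia is MR², giving k ≡ I/(MR²) = 1.
Rolling without slipping gives ω = v/R, so the total kinetic energy is ½Mv² + ½Iω² = ½(1+k)Mv² = Mv².
The vertical drop is h = L sinθ = 6.07 × sin33.6° = 3.359 m.
Energy conservation: Mgh = Mv², so v = √(2gh/(1+k)) = √(2 × 10 × 3.359 / 2) ≈ 5.80 m/s.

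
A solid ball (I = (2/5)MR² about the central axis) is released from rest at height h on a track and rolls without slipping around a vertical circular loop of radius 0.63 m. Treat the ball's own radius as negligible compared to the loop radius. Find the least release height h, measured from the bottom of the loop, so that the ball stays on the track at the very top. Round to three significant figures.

h_min ≈ 1.70 m

For this body I = (2/5)MR², i.e. k = I/(MR²) = 0.4.
At the top, contact is just lost when gravity alone supplies the centripetal force: Mg = Mv_top²/r, i.e. v_top² = gr.
With ω = v/R, the kinetic energy at speed v is ½(1+k)Mv² = (7/10)Mv².
Energy conservation from release (height h) to the top (height 2r): Mgh = Mg(2r) + (7/10)M·gr.
Thus h_min = 2r + (1+k)r/2 = r(2 + 1.4/2) = 0.63 × 2.7 ≈ 1.70 m.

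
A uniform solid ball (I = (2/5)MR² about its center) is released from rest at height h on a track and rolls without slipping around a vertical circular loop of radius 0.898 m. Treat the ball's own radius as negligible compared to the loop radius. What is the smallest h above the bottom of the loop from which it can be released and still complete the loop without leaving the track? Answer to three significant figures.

h_min ≈ 2.42 m

For this body I = (2/5)MR², i.e. k = I/(MR²) = 0.4.
At the top of the loop, the minimum-contact condition is Mg = Mv_top²/r, so v_top² = gr.
With ω = v/R, the kinetic energy at speed v is ½(1+k)Mv² = (7/10)Mv².
Energy conservation from release (height h) to the top (height 2r): Mgh = Mg(2r) + (7/10)M·gr.
Thus h_min = 2r + (1+k)r/2 = r(2 + 1.4/2) = 0.898 × 2.7 ≈ 2.42 m.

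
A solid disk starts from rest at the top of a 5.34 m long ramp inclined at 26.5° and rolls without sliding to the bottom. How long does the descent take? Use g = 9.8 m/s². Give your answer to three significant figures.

t ≈ 1.91 s

For this body I = (1/2)MR², i.e. k = I/(MR²) = 0.5.
Translational: Mg sinθ − f = Ma. Rotational about the CM: fR = Iα = kMRa, so f = kMa.
Hence a = g sinθ/(1+k) = 9.8×sin26.5°/1.5 = 2.915 m/s².
With constant a from rest, t = √(2L/a) = √(2·5.34/2.915) ≈ 1.91 s.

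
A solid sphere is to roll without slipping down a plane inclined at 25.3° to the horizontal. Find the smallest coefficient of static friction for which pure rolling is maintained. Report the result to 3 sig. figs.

μ_min ≈ 0.135

For this body I = (2/5)MR², i.e. k = I/(MR²) = 0.4.
Translational: Mg sinθ − f = Ma. Rotational about the CM: fR = Iα = kMRa, so f = kMa.
These give a = g sinθ/(1+k) and the required friction f = kMg sinθ/(1+k).
With N = Mg cosθ, the no-slip condition f ≤ μN gives μ_min = f/N = k tanθ/(1+k).
μ_min = 0.4 × tan25.3° / 1.4 ≈ 0.135.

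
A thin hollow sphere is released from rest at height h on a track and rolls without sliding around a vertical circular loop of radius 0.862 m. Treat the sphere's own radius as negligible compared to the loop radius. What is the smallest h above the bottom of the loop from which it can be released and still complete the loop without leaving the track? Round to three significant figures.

h_min ≈ 2.44 m

With I = (2/3)MR², the ratio k = I/(MR²) is 2/3.
At the top, contact is just lost when gravity alone supplies the centripetal force: Mg = Mv_top²/r, i.e. v_top² = gr.
With ω = v/R, the kinetic energy at speed v is ½(1+k)Mv² = (5/6)Mv².
Energy conservation from release (height h) to the top (height 2r): Mgh = Mg(2r) + (5/6)M·gr.
Thus h_min = 2r + (1+k)r/2 = r(2 + 1.667/2) = 0.862 × 2.833 ≈ 2.44 m.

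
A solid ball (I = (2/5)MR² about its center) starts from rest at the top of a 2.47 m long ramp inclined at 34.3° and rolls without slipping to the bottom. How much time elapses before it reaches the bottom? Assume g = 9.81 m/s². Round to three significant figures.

t ≈ 1.12 s

Here I = (2/5)MR², so the shape factor k = I/(MR²) = 0.4.
Newton's second law down the slope: Mg sinθ − f = Ma. The torque equation fR = Iα (with α = a/R) gives f = kMa.
Hence a = g sinθ/(1+k) = 9.81×sin34.3°/1.4 = 3.949 m/s².
With constant a from rest, t = √(2L/a) = √(2·2.47/3.949) ≈ 1.12 s.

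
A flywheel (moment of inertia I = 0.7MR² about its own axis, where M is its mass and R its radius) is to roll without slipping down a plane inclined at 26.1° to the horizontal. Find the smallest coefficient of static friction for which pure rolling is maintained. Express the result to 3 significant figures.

With I = 0.7MR², the ratio k = I/(MR²) is 0.7.
Along the incline Mg sinθ − f = Ma, and torque about the center fR = Iα = kMR²(a/R) gives f = kMa.
These give a = g sinθ/(1+k) and the required friction f = kMg sinθ/(1+k).
With N = Mg cosθ, the no-slip condition f ≤ μN gives μ_min = f/N = k tanθ/(1+k).
μ_min = 0.7 × tan26.1° / 1.7 ≈ 0.202.

μ_min ≈ 0.202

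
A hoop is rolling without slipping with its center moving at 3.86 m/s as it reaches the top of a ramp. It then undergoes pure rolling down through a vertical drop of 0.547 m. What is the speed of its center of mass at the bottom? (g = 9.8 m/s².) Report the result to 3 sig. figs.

v ≈ 4.50 m/s

For this body I = MR², i.e. k = I/(MR²) = 1.
The rolling condition ω = v/R makes the rotational term ½I(v/R)² = ½kMv², so KE_total = ½(1+k)Mv² = Mv².
Conserving energy between top and bottom: Mv² = Mv₀² + Mgh, hence v² = v₀² + 2gh/(1+k).
v = √(3.86² + 2×9.8×0.547/2) = √20.26 ≈ 4.50 m/s.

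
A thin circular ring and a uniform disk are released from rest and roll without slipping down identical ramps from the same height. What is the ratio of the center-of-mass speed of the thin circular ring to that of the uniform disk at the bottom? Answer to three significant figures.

Each satisfies Mgh = ½(1+k)Mv² with k = I/(MR²), so v ∝ 1/√(1+k).
For the thin circular ring k = 1; for the uniform disk k = 0.5.
v₁/v₂ = √((1+k₂)/(1+k₁)) = √(1.5/2) ≈ 0.866.

v_ratio ≈ 0.866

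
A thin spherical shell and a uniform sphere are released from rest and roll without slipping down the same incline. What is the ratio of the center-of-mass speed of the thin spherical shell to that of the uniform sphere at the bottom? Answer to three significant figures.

Each satisfies Mgh = ½(1+k)Mv² with k = I/(MR²), so v ∝ 1/√(1+k).
For the thin spherical shell k = 2/3; for the uniform sphere k = 0.4.
v₁/v₂ = √((1+k₂)/(1+k₁)) = √(1.4/1.667) ≈ 0.917.

v_ratio ≈ 0.917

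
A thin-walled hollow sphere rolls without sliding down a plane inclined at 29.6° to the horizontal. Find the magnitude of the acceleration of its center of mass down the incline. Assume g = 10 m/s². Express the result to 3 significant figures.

a ≈ 2.96 m/s²

With I = (2/3)MR², the ratio k = I/(MR²) is 2/3.
Translational: Mg sinθ − f = Ma. Rotational about the CM: fR = Iα = kMRa, so f = kMa.
Eliminating f: Mg sinθ = (1+k)Ma, so a = g sinθ/(1+k) = 10 × sin29.6° / 1.667 ≈ 2.96 m/s².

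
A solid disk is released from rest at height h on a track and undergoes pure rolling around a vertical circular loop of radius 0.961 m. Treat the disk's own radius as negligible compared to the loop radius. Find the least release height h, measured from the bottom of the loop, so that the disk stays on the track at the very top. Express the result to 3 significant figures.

h_min ≈ 2.64 m

The moment of inertia is (1/2)MR², giving k ≡ I/(MR²) = 0.5.
At the top of the loop, the minimum-contact condition is Mg = Mv_top²/r, so v_top² = gr.
With ω = v/R, the kinetic energy at speed v is ½(1+k)Mv² = (3/4)Mv².
Energy conservation from release (height h) to the top (height 2r): Mgh = Mg(2r) + (3/4)M·gr.
Thus h_min = 2r + (1+k)r/2 = r(2 + 1.5/2) = 0.961 × 2.75 ≈ 2.64 m.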